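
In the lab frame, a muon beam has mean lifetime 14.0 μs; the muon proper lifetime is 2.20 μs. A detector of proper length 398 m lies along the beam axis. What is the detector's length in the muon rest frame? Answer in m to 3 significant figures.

Time dilation ⇒ γ = Δt/τ₀ = 14.0/2.20 = 6.3636
Length contraction: L = L₀/γ = 398/6.3636 = 62.5 m

L ≈ 62.5 m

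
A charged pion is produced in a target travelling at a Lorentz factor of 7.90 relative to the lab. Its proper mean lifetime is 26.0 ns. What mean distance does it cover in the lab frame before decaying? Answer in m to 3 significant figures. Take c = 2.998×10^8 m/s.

d ≈ 61.1 m

β = √(1 − 1/γ²) = √(1 − 1/7.90²) = 0.99196
Dilated lifetime: Δt = γτ₀ = 7.90 × 26.0 ns = 205.40 ns
d = vΔt = 0.99196c × 205.40 ns = 2.9739×10^8 m/s × 2.0540×10^-7 s = 61.1 m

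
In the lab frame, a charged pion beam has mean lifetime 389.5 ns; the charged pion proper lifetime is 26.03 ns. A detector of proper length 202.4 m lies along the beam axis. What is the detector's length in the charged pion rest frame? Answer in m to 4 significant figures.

L ≈ 13.53 m

Time dilation ⇒ γ = Δt/τ₀ = 389.5/26.03 = 14.9635
Length contraction: L = L₀/γ = 202.4/14.9635 = 13.53 m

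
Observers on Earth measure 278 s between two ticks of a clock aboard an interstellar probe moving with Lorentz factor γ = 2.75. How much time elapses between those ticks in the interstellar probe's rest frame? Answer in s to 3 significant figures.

γ = 2.75 (given)
Proper time: τ₀ = Δt/γ = 278/2.75 = 101 s

τ₀ ≈ 101 s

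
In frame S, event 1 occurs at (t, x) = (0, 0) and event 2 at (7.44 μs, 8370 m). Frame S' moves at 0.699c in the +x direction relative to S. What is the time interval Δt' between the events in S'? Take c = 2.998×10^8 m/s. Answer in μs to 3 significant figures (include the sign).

γ = 1/√(1 − 0.699²) = 1.3984
Δt' = γ(Δt − vΔx/c²) = 1.3984 × (7.44 μs − 0.699×8370 m / (2.998×10^8 m/s))
= 1.3984 × (-12.075 μs) = -16.9 μs

Δt' ≈ -16.9 μs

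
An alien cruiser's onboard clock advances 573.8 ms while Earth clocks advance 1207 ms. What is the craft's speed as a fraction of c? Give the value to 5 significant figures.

β ≈ 0.87977

γ = Δt/τ₀ = 1207/573.8 = 2.103520
β = √(1 − 1/γ²) = √(1 − 1/2.103520²) = 0.87977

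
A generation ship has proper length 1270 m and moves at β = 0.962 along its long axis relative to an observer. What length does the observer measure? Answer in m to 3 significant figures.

γ = 1/√(1 − 0.962²) = 3.6623
Length contraction: L = L₀/γ = 1270/3.6623 = 347 m

L ≈ 347 m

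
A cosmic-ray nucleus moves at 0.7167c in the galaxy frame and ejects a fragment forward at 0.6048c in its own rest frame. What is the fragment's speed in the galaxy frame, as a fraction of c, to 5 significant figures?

u ≈ 0.92190c

Compose boost 2: (0.6048 + 0.7167)/(1 + 0.6048×0.7167) = 1.3215/1.433460 = 0.92190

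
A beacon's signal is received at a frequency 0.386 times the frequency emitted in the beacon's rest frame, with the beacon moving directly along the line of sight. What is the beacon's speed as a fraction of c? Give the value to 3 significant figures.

f_obs/f_src = √((1−β)/(1+β)) = 0.386  ⇒  (1−β)/(1+β) = 0.14900
β = |1 − D²|/(1 + D²) = |1 − 0.14900|/(1 + 0.14900) = 0.741

β ≈ 0.741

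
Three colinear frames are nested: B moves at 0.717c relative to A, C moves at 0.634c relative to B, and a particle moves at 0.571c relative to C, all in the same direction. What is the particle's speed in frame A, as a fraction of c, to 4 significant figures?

Compose boost 2: (0.634 + 0.717)/(1 + 0.634×0.717) = 1.351/1.45458 = 0.928792
Compose boost 3: (0.571 + 0.928792)/(1 + 0.571×0.928792) = 1.49979/1.53034 = 0.9800

u ≈ 0.9800c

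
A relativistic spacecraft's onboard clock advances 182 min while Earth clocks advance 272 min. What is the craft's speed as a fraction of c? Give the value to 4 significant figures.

γ = Δt/τ₀ = 272/182 = 1.49451
β = √(1 − 1/γ²) = √(1 − 1/1.49451²) = 0.7432

β ≈ 0.7432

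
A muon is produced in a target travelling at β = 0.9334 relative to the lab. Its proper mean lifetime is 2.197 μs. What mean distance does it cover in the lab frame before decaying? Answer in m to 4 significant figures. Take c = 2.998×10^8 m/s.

d ≈ 1713 m

γ = 1/√(1 − 0.9334²) = 2.78678
Dilated lifetime: Δt = γτ₀ = 2.78678 × 2.197 μs = 6.12255 μs
d = vΔt = 0.9334c × 6.12255 μs = 2.79833×10^8 m/s × 6.12255×10^-6 s = 1713 m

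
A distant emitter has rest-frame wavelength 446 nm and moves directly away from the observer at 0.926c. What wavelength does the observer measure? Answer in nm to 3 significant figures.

λ_obs ≈ 2280 nm

Relativistic Doppler: λ_obs = λ_src √((1+β)/(1−β))
= 446 × √(1.9260/0.074000) = 446 × 5.1017 = 2280 nm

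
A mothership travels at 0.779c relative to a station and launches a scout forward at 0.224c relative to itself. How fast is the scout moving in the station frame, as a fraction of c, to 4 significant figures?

u ≈ 0.8540c

Compose boost 2: (0.224 + 0.779)/(1 + 0.224×0.779) = 1.003/1.17450 = 0.8540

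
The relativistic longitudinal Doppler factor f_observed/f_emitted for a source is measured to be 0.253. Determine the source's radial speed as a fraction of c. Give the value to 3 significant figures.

β ≈ 0.880

f_obs/f_src = √((1−β)/(1+β)) = 0.253  ⇒  (1−β)/(1+β) = 0.064009
β = |1 − D²|/(1 + D²) = |1 − 0.064009|/(1 + 0.064009) = 0.880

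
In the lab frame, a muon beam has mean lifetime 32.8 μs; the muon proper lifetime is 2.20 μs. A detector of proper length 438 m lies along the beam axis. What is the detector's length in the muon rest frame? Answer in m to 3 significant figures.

Time dilation ⇒ γ = Δt/τ₀ = 32.8/2.20 = 14.909
Length contraction: L = L₀/γ = 438/14.909 = 29.4 m

L ≈ 29.4 m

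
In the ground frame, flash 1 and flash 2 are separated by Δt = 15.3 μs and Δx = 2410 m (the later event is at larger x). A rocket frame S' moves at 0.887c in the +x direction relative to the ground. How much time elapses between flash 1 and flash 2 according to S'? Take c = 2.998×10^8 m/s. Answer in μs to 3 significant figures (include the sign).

γ = 1/√(1 − 0.887²) = 2.1656
Δt' = γ(Δt − vΔx/c²) = 2.1656 × (15.3 μs − 0.887×2410 m / (2.998×10^8 m/s))
= 2.1656 × (8.1697 μs) = 17.7 μs

Δt' ≈ 17.7 μs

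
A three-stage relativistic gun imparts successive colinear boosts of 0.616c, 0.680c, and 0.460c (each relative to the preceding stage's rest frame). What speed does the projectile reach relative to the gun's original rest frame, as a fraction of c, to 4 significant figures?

Compose boost 2: (0.680 + 0.616)/(1 + 0.680×0.616) = 1.296/1.41888 = 0.913396
Compose boost 3: (0.460 + 0.913396)/(1 + 0.460×0.913396) = 1.37340/1.42016 = 0.9671

u ≈ 0.9671c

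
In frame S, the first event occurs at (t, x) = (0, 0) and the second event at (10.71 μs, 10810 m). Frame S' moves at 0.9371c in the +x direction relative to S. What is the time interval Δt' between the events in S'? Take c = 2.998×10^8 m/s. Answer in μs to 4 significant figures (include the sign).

γ = 1/√(1 − 0.9371²) = 2.86483
Δt' = γ(Δt − vΔx/c²) = 2.86483 × (10.71 μs − 0.9371×10810 m / (2.998×10^8 m/s))
= 2.86483 × (-23.0794 μs) = -66.12 μs

Δt' ≈ -66.12 μs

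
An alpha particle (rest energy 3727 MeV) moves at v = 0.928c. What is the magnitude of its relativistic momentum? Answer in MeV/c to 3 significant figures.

γ = 1/√(1 − 0.928²) = 2.6840
p = γβm₀c = 2.6840 × 0.928 × 3727 MeV/c = 9280 MeV/c

p ≈ 9280 MeV/c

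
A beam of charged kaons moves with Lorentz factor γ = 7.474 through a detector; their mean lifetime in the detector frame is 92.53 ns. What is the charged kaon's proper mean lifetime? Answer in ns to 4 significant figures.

τ₀ ≈ 12.38 ns

γ = 7.474 (given)
Proper time: τ₀ = Δt/γ = 92.53/7.474 = 12.38 ns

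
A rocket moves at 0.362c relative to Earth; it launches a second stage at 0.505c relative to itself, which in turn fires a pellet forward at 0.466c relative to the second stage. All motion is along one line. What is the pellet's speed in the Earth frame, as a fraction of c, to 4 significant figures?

u ≈ 0.8937c

Compose boost 2: (0.505 + 0.362)/(1 + 0.505×0.362) = 0.8670/1.18281 = 0.733000
Compose boost 3: (0.466 + 0.733000)/(1 + 0.466×0.733000) = 1.19900/1.34158 = 0.8937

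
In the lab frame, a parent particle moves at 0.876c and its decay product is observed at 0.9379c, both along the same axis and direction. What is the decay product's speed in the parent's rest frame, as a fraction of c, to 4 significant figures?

u' ≈ 0.3470c

Inverse velocity addition: u' = (u − v)/(1 − uv/c²)
= (0.9379 − 0.876)/(1 − 0.9379×0.876) = 0.06190/0.178400 = 0.3470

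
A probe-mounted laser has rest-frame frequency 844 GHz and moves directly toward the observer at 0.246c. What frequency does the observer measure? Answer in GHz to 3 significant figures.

Relativistic Doppler: f_obs = f_src √((1+β)/(1−β))
= 844 × √(1.2460/0.75400) = 844 × 1.2855 = 1080 GHz

f_obs ≈ 1080 GHz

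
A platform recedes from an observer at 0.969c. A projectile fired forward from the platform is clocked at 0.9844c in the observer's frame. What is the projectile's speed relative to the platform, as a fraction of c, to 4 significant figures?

Inverse velocity addition: u' = (u − v)/(1 − uv/c²)
= (0.9844 − 0.969)/(1 − 0.9844×0.969) = 0.01540/0.0461164 = 0.3339

u' ≈ 0.3339c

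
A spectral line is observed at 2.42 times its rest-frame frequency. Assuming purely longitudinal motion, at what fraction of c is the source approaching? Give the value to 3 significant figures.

β ≈ 0.708

f_obs/f_src = √((1+β)/(1−β)) = 2.42  ⇒  (1+β)/(1−β) = 5.8564
β = |1 − D²|/(1 + D²) = |1 − 5.8564|/(1 + 5.8564) = 0.708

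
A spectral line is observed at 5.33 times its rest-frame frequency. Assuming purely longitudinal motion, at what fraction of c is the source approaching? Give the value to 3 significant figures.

β ≈ 0.932

f_obs/f_src = √((1+β)/(1−β)) = 5.33  ⇒  (1+β)/(1−β) = 28.409
β = |1 − D²|/(1 + D²) = |1 − 28.409|/(1 + 28.409) = 0.932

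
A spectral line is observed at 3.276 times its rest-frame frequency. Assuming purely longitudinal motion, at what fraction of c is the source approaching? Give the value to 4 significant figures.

β ≈ 0.8295

f_obs/f_src = √((1+β)/(1−β)) = 3.276  ⇒  (1+β)/(1−β) = 10.7322
β = |1 − D²|/(1 + D²) = |1 − 10.7322|/(1 + 10.7322) = 0.8295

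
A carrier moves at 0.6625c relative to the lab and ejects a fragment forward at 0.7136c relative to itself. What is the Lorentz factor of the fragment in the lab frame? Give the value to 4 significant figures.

γ ≈ 2.807

u_lab = (0.7136 + 0.6625)/(1 + 0.7136×0.6625) = 1.3761/1.472760 = 0.9343681
γ = 1/√(1 − 0.9343681²) = 2.807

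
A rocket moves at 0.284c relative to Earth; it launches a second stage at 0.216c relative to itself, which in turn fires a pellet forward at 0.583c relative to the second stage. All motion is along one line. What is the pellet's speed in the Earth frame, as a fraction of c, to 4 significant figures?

Compose boost 2: (0.216 + 0.284)/(1 + 0.216×0.284) = 0.5000/1.06134 = 0.471101
Compose boost 3: (0.583 + 0.471101)/(1 + 0.583×0.471101) = 1.05410/1.27465 = 0.8270

u ≈ 0.8270c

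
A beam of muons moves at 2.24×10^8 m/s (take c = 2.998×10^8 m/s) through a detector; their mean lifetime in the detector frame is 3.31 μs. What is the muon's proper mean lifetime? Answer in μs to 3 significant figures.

β = v/c = 2.24×10^8 / 2.998×10^8 = 0.74716
γ = 1/√(1 − 0.74716²) = 1.5046
Proper time: τ₀ = Δt/γ = 3.31/1.5046 = 2.20 μs

τ₀ ≈ 2.20 μs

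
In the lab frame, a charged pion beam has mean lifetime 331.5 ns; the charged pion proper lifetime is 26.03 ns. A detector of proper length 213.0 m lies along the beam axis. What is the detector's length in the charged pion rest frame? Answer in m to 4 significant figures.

L ≈ 16.73 m

Time dilation ⇒ γ = Δt/τ₀ = 331.5/26.03 = 12.7353
Length contraction: L = L₀/γ = 213.0/12.7353 = 16.73 m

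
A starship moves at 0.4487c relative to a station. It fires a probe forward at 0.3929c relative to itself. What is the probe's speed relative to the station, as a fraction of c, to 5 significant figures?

Relativistic velocity addition: u = (u' + v)/(1 + u'v/c²)
= (0.3929 + 0.4487)/(1 + 0.3929×0.4487) = 0.84160/1.176294 = 0.71547

u ≈ 0.71547c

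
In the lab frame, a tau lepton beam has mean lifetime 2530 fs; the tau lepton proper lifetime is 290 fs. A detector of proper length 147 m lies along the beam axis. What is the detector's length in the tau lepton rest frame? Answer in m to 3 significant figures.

Time dilation ⇒ γ = Δt/τ₀ = 2530/290 = 8.7241
Length contraction: L = L₀/γ = 147/8.7241 = 16.8 m

L ≈ 16.8 m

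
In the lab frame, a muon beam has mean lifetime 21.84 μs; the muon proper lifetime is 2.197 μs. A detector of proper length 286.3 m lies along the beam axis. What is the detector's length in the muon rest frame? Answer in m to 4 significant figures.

Time dilation ⇒ γ = Δt/τ₀ = 21.84/2.197 = 9.94083
Length contraction: L = L₀/γ = 286.3/9.94083 = 28.80 m

L ≈ 28.80 m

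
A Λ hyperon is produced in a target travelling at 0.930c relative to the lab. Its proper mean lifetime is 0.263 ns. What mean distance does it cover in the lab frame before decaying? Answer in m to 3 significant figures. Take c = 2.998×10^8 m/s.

d ≈ 0.199 m

γ = 1/√(1 − 0.930²) = 2.7206
Dilated lifetime: Δt = γτ₀ = 2.7206 × 0.263 ns = 0.71553 ns
d = vΔt = 0.930c × 0.71553 ns = 2.7881×10^8 m/s × 7.1553×10^-10 s = 0.199 m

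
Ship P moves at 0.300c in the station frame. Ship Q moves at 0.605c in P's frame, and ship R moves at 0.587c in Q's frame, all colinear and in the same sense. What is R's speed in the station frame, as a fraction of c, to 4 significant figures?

Compose boost 2: (0.605 + 0.300)/(1 + 0.605×0.300) = 0.9050/1.18150 = 0.765975
Compose boost 3: (0.587 + 0.765975)/(1 + 0.587×0.765975) = 1.35298/1.44963 = 0.9333

u ≈ 0.9333c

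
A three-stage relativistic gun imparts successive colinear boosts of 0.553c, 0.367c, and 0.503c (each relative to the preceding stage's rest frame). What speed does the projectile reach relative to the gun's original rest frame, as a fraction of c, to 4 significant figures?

Compose boost 2: (0.367 + 0.553)/(1 + 0.367×0.553) = 0.9200/1.20295 = 0.764786
Compose boost 3: (0.503 + 0.764786)/(1 + 0.503×0.764786) = 1.26779/1.38469 = 0.9156

u ≈ 0.9156c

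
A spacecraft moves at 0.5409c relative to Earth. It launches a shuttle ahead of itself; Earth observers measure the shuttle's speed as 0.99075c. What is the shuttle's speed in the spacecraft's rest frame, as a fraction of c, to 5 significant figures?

Inverse velocity addition: u' = (u − v)/(1 − uv/c²)
= (0.99075 − 0.5409)/(1 − 0.99075×0.5409) = 0.44985/0.4641033 = 0.96929

u' ≈ 0.96929c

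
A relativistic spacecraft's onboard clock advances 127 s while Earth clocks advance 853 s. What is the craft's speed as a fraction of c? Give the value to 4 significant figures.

γ = Δt/τ₀ = 853/127 = 6.71654
β = √(1 − 1/γ²) = √(1 − 1/6.71654²) = 0.9889

β ≈ 0.9889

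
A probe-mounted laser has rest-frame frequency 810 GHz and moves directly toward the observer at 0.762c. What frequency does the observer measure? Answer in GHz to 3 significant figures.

f_obs ≈ 2200 GHz

Relativistic Doppler: f_obs = f_src √((1+β)/(1−β))
= 810 × √(1.7620/0.23800) = 810 × 2.7209 = 2200 GHz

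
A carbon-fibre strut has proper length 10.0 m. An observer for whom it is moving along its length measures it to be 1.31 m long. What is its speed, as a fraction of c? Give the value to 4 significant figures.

β ≈ 0.9914

γ = L₀/L = 10.0/1.31 = 7.63359
β = √(1 − 1/γ²) = 0.9914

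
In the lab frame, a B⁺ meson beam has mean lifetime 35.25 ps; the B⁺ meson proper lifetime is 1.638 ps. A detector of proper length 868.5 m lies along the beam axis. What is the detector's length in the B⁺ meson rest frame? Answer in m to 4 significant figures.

L ≈ 40.36 m

Time dilation ⇒ γ = Δt/τ₀ = 35.25/1.638 = 21.5201
Length contraction: L = L₀/γ = 868.5/21.5201 = 40.36 m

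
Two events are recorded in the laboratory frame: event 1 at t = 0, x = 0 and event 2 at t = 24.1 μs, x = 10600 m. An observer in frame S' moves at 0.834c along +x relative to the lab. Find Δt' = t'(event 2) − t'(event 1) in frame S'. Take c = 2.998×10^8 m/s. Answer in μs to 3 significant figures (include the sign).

Δt' ≈ -9.76 μs

γ = 1/√(1 − 0.834²) = 1.8124
Δt' = γ(Δt − vΔx/c²) = 1.8124 × (24.1 μs − 0.834×10600 m / (2.998×10^8 m/s))
= 1.8124 × (-5.3877 μs) = -9.76 μs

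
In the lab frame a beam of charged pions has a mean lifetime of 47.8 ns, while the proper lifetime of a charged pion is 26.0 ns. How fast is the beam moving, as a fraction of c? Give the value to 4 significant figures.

γ = Δt/τ₀ = 47.8/26.0 = 1.83846
β = √(1 − 1/γ²) = √(1 − 1/1.83846²) = 0.8391

β ≈ 0.8391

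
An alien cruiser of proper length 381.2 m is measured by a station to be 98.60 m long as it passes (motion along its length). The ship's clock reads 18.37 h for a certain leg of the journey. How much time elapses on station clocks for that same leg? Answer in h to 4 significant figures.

Δt ≈ 71.02 h

Length contraction ⇒ γ = L₀/L = 381.2/98.60 = 3.86613
Time dilation: Δt = γτ₀ = 3.86613 × 18.37 h = 71.02 h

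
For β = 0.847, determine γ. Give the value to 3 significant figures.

γ = 1/√(1 − β²) = 1/√(1 − 0.847²) = 1/√(0.28259) = 1.88

γ ≈ 1.88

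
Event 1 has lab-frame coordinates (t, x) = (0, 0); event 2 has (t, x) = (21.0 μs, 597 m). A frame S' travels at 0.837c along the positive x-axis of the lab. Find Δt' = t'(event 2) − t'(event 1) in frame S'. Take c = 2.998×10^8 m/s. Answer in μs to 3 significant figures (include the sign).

Δt' ≈ 35.3 μs

γ = 1/√(1 − 0.837²) = 1.8275
Δt' = γ(Δt − vΔx/c²) = 1.8275 × (21.0 μs − 0.837×597 m / (2.998×10^8 m/s))
= 1.8275 × (19.333 μs) = 35.3 μs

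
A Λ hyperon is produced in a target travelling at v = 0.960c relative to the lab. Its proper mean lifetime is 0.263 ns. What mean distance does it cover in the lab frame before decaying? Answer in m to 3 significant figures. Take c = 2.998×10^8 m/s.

d ≈ 0.270 m

γ = 1/√(1 − 0.960²) = 3.5714
Dilated lifetime: Δt = γτ₀ = 3.5714 × 0.263 ns = 0.93929 ns
d = vΔt = 0.960c × 0.93929 ns = 2.8781×10^8 m/s × 9.3929×10^-10 s = 0.270 m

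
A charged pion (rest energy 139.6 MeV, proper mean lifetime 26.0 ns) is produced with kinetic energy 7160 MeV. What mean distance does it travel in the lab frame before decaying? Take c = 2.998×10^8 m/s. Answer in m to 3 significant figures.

d ≈ 408 m

γ = 1 + K/(m₀c²) = 1 + 7160/139.6 = 52.289
β = √(1 − 1/γ²) = 0.99982
Dilated lifetime: γτ₀ = 52.289 × 26.0 ns = 1359.5 ns
d = βc·γτ₀ = 0.99982 × (2.998×10^8 m/s) × 1.3595×10^-6 s = 408 m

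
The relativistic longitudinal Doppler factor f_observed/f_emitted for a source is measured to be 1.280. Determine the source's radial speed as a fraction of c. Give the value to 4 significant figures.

β ≈ 0.2420

f_obs/f_src = √((1+β)/(1−β)) = 1.280  ⇒  (1+β)/(1−β) = 1.63840
β = |1 − D²|/(1 + D²) = |1 − 1.63840|/(1 + 1.63840) = 0.2420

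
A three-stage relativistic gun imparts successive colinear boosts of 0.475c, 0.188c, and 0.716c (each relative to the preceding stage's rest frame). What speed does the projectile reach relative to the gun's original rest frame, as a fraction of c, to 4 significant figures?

Compose boost 2: (0.188 + 0.475)/(1 + 0.188×0.475) = 0.6630/1.08930 = 0.608648
Compose boost 3: (0.716 + 0.608648)/(1 + 0.716×0.608648) = 1.32465/1.43579 = 0.9226

u ≈ 0.9226c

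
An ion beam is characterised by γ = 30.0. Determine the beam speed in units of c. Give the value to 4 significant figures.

β ≈ 0.9994

β = √(1 − 1/γ²) = √(1 − 1/30.0²) = √(0.998889) = 0.9994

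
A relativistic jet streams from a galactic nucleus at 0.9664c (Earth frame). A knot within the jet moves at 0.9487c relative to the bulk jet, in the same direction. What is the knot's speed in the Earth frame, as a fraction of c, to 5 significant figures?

Relativistic velocity addition: u = (u' + v)/(1 + u'v/c²)
= (0.9487 + 0.9664)/(1 + 0.9487×0.9664) = 1.9151/1.916824 = 0.99910

u ≈ 0.99910c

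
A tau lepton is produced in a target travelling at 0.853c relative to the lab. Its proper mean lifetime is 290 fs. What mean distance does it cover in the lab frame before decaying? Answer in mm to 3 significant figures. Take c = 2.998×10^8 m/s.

d ≈ 0.142 mm

γ = 1/√(1 − 0.853²) = 1.9160
Dilated lifetime: Δt = γτ₀ = 1.9160 × 290 fs = 555.65 fs
d = vΔt = 0.853c × 555.65 fs = 2.5573×10^8 m/s × 5.5565×10^-13 s = 0.142 mm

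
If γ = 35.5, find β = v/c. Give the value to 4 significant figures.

β = √(1 − 1/γ²) = √(1 − 1/35.5²) = √(0.999207) = 0.9996

β ≈ 0.9996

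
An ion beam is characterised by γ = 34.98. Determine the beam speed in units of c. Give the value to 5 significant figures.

β ≈ 0.99959

β = √(1 − 1/γ²) = √(1 − 1/34.98²) = √(0.9991827) = 0.99959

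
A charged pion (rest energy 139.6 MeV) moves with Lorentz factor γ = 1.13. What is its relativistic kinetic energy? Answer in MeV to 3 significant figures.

γ = 1.13 (given)
K = (γ − 1)m₀c² = (1.13 − 1) × 139.6 MeV = 0.13000 × 139.6 MeV = 18.1 MeV

K ≈ 18.1 MeV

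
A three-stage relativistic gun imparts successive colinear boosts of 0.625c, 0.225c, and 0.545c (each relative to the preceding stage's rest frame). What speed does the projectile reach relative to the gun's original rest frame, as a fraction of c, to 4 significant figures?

u ≈ 0.9176c

Compose boost 2: (0.225 + 0.625)/(1 + 0.225×0.625) = 0.8500/1.14062 = 0.745205
Compose boost 3: (0.545 + 0.745205)/(1 + 0.545×0.745205) = 1.29021/1.40614 = 0.9176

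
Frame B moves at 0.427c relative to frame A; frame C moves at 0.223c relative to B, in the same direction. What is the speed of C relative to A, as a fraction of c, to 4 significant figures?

Compose boost 2: (0.223 + 0.427)/(1 + 0.223×0.427) = 0.6500/1.09522 = 0.5935

u ≈ 0.5935c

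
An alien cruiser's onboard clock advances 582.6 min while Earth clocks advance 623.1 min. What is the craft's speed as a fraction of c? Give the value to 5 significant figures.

β ≈ 0.35464

γ = Δt/τ₀ = 623.1/582.6 = 1.069516
β = √(1 − 1/γ²) = √(1 − 1/1.069516²) = 0.35464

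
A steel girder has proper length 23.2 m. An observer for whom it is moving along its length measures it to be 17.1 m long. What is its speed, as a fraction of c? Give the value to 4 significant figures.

γ = L₀/L = 23.2/17.1 = 1.35673
β = √(1 − 1/γ²) = 0.6758

β ≈ 0.6758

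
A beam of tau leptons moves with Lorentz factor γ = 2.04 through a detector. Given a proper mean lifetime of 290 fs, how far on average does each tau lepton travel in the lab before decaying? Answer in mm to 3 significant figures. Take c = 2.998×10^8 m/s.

d ≈ 0.155 mm

β = √(1 − 1/γ²) = √(1 − 1/2.04²) = 0.87161
Dilated lifetime: Δt = γτ₀ = 2.04 × 290 fs = 591.60 fs
d = vΔt = 0.87161c × 591.60 fs = 2.6131×10^8 m/s × 5.9160×10^-13 s = 0.155 mm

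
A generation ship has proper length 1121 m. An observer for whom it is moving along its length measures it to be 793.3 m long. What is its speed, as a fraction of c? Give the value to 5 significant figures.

β ≈ 0.70654

γ = L₀/L = 1121/793.3 = 1.413085
β = √(1 − 1/γ²) = 0.70654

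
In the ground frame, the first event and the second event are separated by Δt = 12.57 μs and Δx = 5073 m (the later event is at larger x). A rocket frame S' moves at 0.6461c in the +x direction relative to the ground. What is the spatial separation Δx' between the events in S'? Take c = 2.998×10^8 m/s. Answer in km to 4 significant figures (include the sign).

Δx' ≈ 3.456 km

γ = 1/√(1 − 0.6461²) = 1.31018
Δx' = γ(Δx − vΔt) = 1.31018 × (5073 m − 0.6461×(2.998×10^8 m/s)×12.57×10^-6 s)
= 1.31018 × (2638.18 m) = 3.456 km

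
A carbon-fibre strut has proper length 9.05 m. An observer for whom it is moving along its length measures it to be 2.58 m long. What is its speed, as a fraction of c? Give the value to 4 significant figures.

β ≈ 0.9585

γ = L₀/L = 9.05/2.58 = 3.50775
β = √(1 − 1/γ²) = 0.9585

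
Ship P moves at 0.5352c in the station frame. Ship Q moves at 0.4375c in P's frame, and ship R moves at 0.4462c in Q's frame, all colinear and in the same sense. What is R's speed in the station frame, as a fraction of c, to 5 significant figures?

u ≈ 0.91320c

Compose boost 2: (0.4375 + 0.5352)/(1 + 0.4375×0.5352) = 0.97270/1.234150 = 0.7881538
Compose boost 3: (0.4462 + 0.7881538)/(1 + 0.4462×0.7881538) = 1.234354/1.351674 = 0.91320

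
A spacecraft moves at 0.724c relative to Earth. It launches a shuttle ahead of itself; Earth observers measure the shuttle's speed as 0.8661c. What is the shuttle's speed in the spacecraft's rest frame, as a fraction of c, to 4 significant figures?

Inverse velocity addition: u' = (u − v)/(1 − uv/c²)
= (0.8661 − 0.724)/(1 − 0.8661×0.724) = 0.1421/0.372944 = 0.3810

u' ≈ 0.3810c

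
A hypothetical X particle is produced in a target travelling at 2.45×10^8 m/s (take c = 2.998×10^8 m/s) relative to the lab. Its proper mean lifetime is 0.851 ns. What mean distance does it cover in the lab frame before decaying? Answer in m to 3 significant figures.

β = v/c = 2.45×10^8 / 2.998×10^8 = 0.81721
γ = 1/√(1 − 0.81721²) = 1.7351
Dilated lifetime: Δt = γτ₀ = 1.7351 × 0.851 ns = 1.4766 ns
d = vΔt = 0.81721c × 1.4766 ns = 2.4500×10^8 m/s × 1.4766×10^-9 s = 0.362 m

d ≈ 0.362 m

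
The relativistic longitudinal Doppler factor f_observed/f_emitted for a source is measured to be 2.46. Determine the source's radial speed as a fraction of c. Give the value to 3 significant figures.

f_obs/f_src = √((1+β)/(1−β)) = 2.46  ⇒  (1+β)/(1−β) = 6.0516
β = |1 − D²|/(1 + D²) = |1 − 6.0516|/(1 + 6.0516) = 0.716

β ≈ 0.716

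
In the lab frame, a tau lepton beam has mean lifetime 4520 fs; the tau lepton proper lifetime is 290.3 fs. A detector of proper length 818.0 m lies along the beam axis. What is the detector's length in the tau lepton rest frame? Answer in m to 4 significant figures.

L ≈ 52.54 m

Time dilation ⇒ γ = Δt/τ₀ = 4520/290.3 = 15.5701
Length contraction: L = L₀/γ = 818.0/15.5701 = 52.54 m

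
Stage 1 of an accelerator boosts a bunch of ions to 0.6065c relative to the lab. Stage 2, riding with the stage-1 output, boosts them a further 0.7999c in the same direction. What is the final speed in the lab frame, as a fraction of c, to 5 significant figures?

Compose boost 2: (0.7999 + 0.6065)/(1 + 0.7999×0.6065) = 1.4064/1.485139 = 0.94698

u ≈ 0.94698c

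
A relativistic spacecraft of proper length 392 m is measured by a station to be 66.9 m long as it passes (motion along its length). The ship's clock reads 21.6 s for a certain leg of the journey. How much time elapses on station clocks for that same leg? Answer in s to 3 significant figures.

Length contraction ⇒ γ = L₀/L = 392/66.9 = 5.8595
Time dilation: Δt = γτ₀ = 5.8595 × 21.6 s = 127 s

Δt ≈ 127 s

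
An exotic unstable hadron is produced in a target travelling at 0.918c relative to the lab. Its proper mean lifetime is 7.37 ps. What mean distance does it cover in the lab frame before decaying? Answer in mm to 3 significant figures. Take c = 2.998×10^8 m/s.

γ = 1/√(1 − 0.918²) = 2.5216
Dilated lifetime: Δt = γτ₀ = 2.5216 × 7.37 ps = 18.584 ps
d = vΔt = 0.918c × 18.584 ps = 2.7522×10^8 m/s × 1.8584×10^-11 s = 5.11 mm

d ≈ 5.11 mm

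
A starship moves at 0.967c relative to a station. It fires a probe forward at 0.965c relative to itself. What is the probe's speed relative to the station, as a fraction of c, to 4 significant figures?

u ≈ 0.9994c

Relativistic velocity addition: u = (u' + v)/(1 + u'v/c²)
= (0.965 + 0.967)/(1 + 0.965×0.967) = 1.932/1.93315 = 0.9994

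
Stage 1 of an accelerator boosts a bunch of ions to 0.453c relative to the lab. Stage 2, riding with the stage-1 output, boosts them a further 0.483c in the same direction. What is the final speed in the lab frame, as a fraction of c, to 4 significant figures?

u ≈ 0.7680c

Compose boost 2: (0.483 + 0.453)/(1 + 0.483×0.453) = 0.9360/1.21880 = 0.7680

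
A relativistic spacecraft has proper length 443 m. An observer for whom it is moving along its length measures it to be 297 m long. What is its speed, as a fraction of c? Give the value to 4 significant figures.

β ≈ 0.7420

γ = L₀/L = 443/297 = 1.49158
β = √(1 − 1/γ²) = 0.7420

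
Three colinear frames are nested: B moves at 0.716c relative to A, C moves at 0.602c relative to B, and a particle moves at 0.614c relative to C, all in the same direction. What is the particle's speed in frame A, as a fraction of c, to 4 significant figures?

Compose boost 2: (0.602 + 0.716)/(1 + 0.602×0.716) = 1.318/1.43103 = 0.921014
Compose boost 3: (0.614 + 0.921014)/(1 + 0.614×0.921014) = 1.53501/1.56550 = 0.9805

u ≈ 0.9805c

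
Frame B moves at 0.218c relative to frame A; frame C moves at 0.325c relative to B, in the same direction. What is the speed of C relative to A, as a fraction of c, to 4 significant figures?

u ≈ 0.5071c

Compose boost 2: (0.325 + 0.218)/(1 + 0.325×0.218) = 0.5430/1.07085 = 0.5071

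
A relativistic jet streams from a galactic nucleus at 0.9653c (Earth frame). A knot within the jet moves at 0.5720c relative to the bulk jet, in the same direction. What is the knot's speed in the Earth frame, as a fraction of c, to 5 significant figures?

Relativistic velocity addition: u = (u' + v)/(1 + u'v/c²)
= (0.5720 + 0.9653)/(1 + 0.5720×0.9653) = 1.5373/1.552152 = 0.99043

u ≈ 0.99043c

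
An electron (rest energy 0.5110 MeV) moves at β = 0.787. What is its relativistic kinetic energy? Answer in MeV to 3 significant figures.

γ = 1/√(1 − 0.787²) = 1.6209
K = (γ − 1)m₀c² = (1.6209 − 1) × 0.5110 MeV = 0.62087 × 0.5110 MeV = 0.317 MeV

K ≈ 0.317 MeV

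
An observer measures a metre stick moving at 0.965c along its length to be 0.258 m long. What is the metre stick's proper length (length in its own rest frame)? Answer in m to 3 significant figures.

L₀ ≈ 0.984 m

γ = 1/√(1 − 0.965²) = 3.8132
L₀ = γL = 3.8132 × 0.258 = 0.984 m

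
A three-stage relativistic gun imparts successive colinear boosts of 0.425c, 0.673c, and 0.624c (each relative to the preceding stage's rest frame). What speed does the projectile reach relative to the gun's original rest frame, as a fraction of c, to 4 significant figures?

Compose boost 2: (0.673 + 0.425)/(1 + 0.673×0.425) = 1.098/1.28602 = 0.853794
Compose boost 3: (0.624 + 0.853794)/(1 + 0.624×0.853794) = 1.47779/1.53277 = 0.9641

u ≈ 0.9641c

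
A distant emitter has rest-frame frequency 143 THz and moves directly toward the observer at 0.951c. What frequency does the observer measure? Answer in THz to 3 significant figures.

Relativistic Doppler: f_obs = f_src √((1+β)/(1−β))
= 143 × √(1.9510/0.049000) = 143 × 6.3100 = 902 THz

f_obs ≈ 902 THz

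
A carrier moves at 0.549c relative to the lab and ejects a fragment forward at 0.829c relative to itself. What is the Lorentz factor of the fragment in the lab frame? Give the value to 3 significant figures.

u_lab = (0.829 + 0.549)/(1 + 0.829×0.549) = 1.378/1.45512 = 0.947000
γ = 1/√(1 − 0.947000²) = 3.11

γ ≈ 3.11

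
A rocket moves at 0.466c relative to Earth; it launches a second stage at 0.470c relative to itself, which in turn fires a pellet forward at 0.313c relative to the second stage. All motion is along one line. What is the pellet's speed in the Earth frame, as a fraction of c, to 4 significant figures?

Compose boost 2: (0.470 + 0.466)/(1 + 0.470×0.466) = 0.9360/1.21902 = 0.767830
Compose boost 3: (0.313 + 0.767830)/(1 + 0.313×0.767830) = 1.08083/1.24033 = 0.8714

u ≈ 0.8714c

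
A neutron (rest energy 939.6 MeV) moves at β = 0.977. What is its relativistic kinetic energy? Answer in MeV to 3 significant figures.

γ = 1/√(1 − 0.977²) = 4.6896
K = (γ − 1)m₀c² = (4.6896 − 1) × 939.6 MeV = 3.6896 × 939.6 MeV = 3470 MeV

K ≈ 3470 MeV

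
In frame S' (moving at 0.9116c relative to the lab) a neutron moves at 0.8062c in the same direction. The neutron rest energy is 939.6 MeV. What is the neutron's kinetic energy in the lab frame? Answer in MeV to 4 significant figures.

K ≈ 5763 MeV

u_lab = (0.8062 + 0.9116)/(1 + 0.8062×0.9116) = 0.9901253
γ = 1/√(1 − 0.9901253²) = 7.13342
K = (γ − 1)m₀c² = (7.13342 − 1) × 939.6 = 6.13342 × 939.6 = 5763 MeV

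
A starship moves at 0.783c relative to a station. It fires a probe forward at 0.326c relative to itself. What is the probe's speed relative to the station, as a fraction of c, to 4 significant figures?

u ≈ 0.8835c

Relativistic velocity addition: u = (u' + v)/(1 + u'v/c²)
= (0.326 + 0.783)/(1 + 0.326×0.783) = 1.109/1.25526 = 0.8835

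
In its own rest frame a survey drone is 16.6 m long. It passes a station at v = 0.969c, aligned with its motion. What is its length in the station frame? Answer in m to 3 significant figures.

γ = 1/√(1 − 0.969²) = 4.0476
Length contraction: L = L₀/γ = 16.6/4.0476 = 4.10 m

L ≈ 4.10 m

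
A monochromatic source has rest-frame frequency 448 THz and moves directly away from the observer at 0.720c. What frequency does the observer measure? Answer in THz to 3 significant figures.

Relativistic Doppler: f_obs = f_src √((1−β)/(1+β))
= 448 × √(0.28000/1.7200) = 448 × 0.40347 = 181 THz

f_obs ≈ 181 THz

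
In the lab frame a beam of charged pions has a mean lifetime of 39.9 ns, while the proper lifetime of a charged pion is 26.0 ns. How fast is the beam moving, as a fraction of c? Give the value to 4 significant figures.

γ = Δt/τ₀ = 39.9/26.0 = 1.53462
β = √(1 − 1/γ²) = √(1 − 1/1.53462²) = 0.7585

β ≈ 0.7585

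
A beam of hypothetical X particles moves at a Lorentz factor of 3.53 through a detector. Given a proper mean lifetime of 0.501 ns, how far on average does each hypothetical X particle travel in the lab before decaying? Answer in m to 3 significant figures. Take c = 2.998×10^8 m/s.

β = √(1 − 1/γ²) = √(1 − 1/3.53²) = 0.95904
Dilated lifetime: Δt = γτ₀ = 3.53 × 0.501 ns = 1.7685 ns
d = vΔt = 0.95904c × 1.7685 ns = 2.8752×10^8 m/s × 1.7685×10^-9 s = 0.508 m

d ≈ 0.508 m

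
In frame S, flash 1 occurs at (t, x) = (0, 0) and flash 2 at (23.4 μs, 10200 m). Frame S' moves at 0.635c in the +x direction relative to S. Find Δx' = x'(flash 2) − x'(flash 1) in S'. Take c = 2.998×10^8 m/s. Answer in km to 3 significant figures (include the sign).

Δx' ≈ 7.44 km

γ = 1/√(1 − 0.635²) = 1.2945
Δx' = γ(Δx − vΔt) = 1.2945 × (10200 m − 0.635×(2.998×10^8 m/s)×23.4×10^-6 s)
= 1.2945 × (5745.3 m) = 7.44 km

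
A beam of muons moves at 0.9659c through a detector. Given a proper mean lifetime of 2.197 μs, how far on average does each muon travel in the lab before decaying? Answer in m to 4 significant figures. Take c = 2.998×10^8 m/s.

γ = 1/√(1 − 0.9659²) = 3.86227
Dilated lifetime: Δt = γτ₀ = 3.86227 × 2.197 μs = 8.48540 μs
d = vΔt = 0.9659c × 8.48540 μs = 2.89577×10^8 m/s × 8.48540×10^-6 s = 2457 m

d ≈ 2457 m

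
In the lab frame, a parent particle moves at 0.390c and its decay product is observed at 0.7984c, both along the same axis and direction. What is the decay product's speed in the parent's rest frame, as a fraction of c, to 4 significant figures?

u' ≈ 0.5931c

Inverse velocity addition: u' = (u − v)/(1 − uv/c²)
= (0.7984 − 0.390)/(1 − 0.7984×0.390) = 0.4084/0.688624 = 0.5931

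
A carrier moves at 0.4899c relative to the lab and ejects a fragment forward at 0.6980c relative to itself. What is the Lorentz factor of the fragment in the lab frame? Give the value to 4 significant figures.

γ ≈ 2.150

u_lab = (0.6980 + 0.4899)/(1 + 0.6980×0.4899) = 1.1879/1.341950 = 0.8852042
γ = 1/√(1 − 0.8852042²) = 2.150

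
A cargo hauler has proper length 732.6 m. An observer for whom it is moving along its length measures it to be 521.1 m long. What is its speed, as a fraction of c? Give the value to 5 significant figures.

γ = L₀/L = 732.6/521.1 = 1.405872
β = √(1 − 1/γ²) = 0.70289

β ≈ 0.70289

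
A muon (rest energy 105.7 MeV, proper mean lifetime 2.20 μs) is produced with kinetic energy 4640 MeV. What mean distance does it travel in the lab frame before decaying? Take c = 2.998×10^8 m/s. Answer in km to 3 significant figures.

d ≈ 29.6 km

γ = 1 + K/(m₀c²) = 1 + 4640/105.7 = 44.898
β = √(1 − 1/γ²) = 0.99975
Dilated lifetime: γτ₀ = 44.898 × 2.20 μs = 98.775 μs
d = βc·γτ₀ = 0.99975 × (2.998×10^8 m/s) × 9.8775×10^-5 s = 29.6 km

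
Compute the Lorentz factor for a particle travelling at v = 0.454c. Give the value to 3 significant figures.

γ = 1/√(1 − β²) = 1/√(1 − 0.454²) = 1/√(0.79388) = 1.12

γ ≈ 1.12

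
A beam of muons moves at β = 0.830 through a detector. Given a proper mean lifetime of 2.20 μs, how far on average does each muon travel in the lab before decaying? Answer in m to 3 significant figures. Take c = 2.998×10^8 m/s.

d ≈ 981 m

γ = 1/√(1 − 0.830²) = 1.7929
Dilated lifetime: Δt = γτ₀ = 1.7929 × 2.20 μs = 3.9443 μs
d = vΔt = 0.830c × 3.9443 μs = 2.4883×10^8 m/s × 3.9443×10^-6 s = 981 m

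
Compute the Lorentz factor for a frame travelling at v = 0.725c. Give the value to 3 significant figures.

γ = 1/√(1 − β²) = 1/√(1 − 0.725²) = 1/√(0.47437) = 1.45

γ ≈ 1.45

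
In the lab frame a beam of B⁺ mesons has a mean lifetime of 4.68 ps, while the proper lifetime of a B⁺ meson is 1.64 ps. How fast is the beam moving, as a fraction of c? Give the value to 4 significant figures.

β ≈ 0.9366

γ = Δt/τ₀ = 4.68/1.64 = 2.85366
β = √(1 − 1/γ²) = √(1 − 1/2.85366²) = 0.9366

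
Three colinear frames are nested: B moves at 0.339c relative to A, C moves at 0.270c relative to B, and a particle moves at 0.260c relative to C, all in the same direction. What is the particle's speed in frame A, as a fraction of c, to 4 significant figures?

Compose boost 2: (0.270 + 0.339)/(1 + 0.270×0.339) = 0.6090/1.09153 = 0.557932
Compose boost 3: (0.260 + 0.557932)/(1 + 0.260×0.557932) = 0.817932/1.14506 = 0.7143

u ≈ 0.7143c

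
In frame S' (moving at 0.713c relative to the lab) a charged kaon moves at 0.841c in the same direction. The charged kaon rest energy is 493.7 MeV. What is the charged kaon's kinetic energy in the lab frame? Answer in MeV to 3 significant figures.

K ≈ 1590 MeV

u_lab = (0.841 + 0.713)/(1 + 0.841×0.713) = 0.971473
γ = 1/√(1 − 0.971473²) = 4.2167
K = (γ − 1)m₀c² = (4.2167 − 1) × 493.7 = 3.2167 × 493.7 = 1590 MeV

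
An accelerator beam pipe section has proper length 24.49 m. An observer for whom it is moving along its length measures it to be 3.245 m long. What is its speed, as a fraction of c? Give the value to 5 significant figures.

β ≈ 0.99118

γ = L₀/L = 24.49/3.245 = 7.546995
β = √(1 − 1/γ²) = 0.99118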